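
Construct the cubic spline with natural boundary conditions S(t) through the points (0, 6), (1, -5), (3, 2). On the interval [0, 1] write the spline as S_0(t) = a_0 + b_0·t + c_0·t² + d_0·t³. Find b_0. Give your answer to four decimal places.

Let M_i = S''(x_i). Step sizes h_i = 1, 2; slopes of the chords Δ_i = (y_(i+1) - y_i)/h_i = -11, 7/2.
  1·M_0 + 6·M_1 + 2·M_2 = 6(Δ_1 - Δ_0) = 87
Natural end conditions: M_0 = M_2 = 0.
Forward elimination and back-substitution give M_0 = 0, M_1 = 29/2, M_2 = 0.
On [0, 1], with S_0(t) = a_0 + b_0·t + c_0·t² + d_0·t³: c_0 = M_0/2 = 0, d_0 = (M_1 - M_0)/(6h_0) = 29/12, b_0 = Δ_0 - h_0(2M_0 + M_1)/6 = -161/12.

-13.4167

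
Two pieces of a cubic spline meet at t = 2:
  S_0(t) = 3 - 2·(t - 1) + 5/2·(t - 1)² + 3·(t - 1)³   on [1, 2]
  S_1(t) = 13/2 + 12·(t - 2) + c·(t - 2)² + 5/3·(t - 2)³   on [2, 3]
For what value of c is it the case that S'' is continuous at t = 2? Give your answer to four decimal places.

S_0''(t) = 5 + 18·(t - 1), so S_0''(2) = 23. On the right, S_1''(2) = 2c, so c = 23/2.

11.5000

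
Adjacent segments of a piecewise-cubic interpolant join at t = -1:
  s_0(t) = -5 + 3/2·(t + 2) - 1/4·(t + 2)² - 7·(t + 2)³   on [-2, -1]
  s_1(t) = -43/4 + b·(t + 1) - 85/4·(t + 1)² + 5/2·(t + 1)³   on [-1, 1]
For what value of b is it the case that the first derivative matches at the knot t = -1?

s_0'(t) = 3/2 - 1/2·(t + 2) - 21·(t + 2)², so s_0'(-1) = -20. On the right, s_1'(-1) = b, so b = -20.

-20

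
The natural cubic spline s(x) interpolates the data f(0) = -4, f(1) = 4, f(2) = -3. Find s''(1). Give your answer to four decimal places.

Write M_i for s''(x_i). With h_i = 1, 1 and divided differences Δ_i = 8, -7, the continuity of s' gives the tridiagonal system
  1·M_0 + 4·M_1 + 1·M_2 = 6(Δ_1 - Δ_0) = -90
Natural end conditions: M_0 = M_2 = 0.
Solving the tridiagonal system: M_0 = 0, M_1 = -45/2, M_2 = 0.

-22.5000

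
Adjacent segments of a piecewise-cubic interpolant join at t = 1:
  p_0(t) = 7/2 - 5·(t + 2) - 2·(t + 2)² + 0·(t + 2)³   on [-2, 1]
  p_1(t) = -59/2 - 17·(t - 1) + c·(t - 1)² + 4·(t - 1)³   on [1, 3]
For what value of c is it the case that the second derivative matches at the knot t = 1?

p_0''(t) = -4 + 0·(t + 2), so p_0''(1) = -4. On the right, p_1''(1) = 2c, so c = -2.

-2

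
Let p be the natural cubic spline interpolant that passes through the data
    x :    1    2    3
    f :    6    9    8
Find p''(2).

Write m_i for p''(x_i). With h_i = 1, 1 and divided differences Δ_i = 3, -1, the continuity of p' gives the tridiagonal system
  1·m_0 + 4·m_1 + 1·m_2 = 6(Δ_1 - Δ_0) = -24
Natural end conditions: m_0 = m_2 = 0.
Solving the tridiagonal system: m_0 = 0, m_1 = -6, m_2 = 0.

-6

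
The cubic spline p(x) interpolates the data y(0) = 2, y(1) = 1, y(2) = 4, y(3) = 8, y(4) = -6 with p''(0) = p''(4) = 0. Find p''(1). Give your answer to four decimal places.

4.0714

Write σ_i for p''(x_i). With h_i = 1, 1, 1, 1 and divided differences Δ_i = -1, 3, 4, -14, the continuity of p' gives the tridiagonal system
  1·σ_0 + 4·σ_1 + 1·σ_2 = 6(Δ_1 - Δ_0) = 24
  1·σ_1 + 4·σ_2 + 1·σ_3 = 6(Δ_2 - Δ_1) = 6
  1·σ_2 + 4·σ_3 + 1·σ_4 = 6(Δ_3 - Δ_2) = -108
Natural end conditions: σ_0 = σ_4 = 0.
Solving the tridiagonal system: σ_0 = 0, σ_1 = 57/14, σ_2 = 54/7, σ_3 = -405/14, σ_4 = 0.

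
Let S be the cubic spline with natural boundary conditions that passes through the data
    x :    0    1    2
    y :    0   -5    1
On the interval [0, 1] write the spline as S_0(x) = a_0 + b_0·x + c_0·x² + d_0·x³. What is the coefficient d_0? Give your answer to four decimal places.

2.7500

With M_i denoting the second derivative at x_i, h_i = 1, 1, and Δ_i = (y_(i+1) − y_i)/h_i = -5, 6:
  1·M_0 + 4·M_1 + 1·M_2 = 6(Δ_1 - Δ_0) = 66
Natural end conditions: M_0 = M_2 = 0.
Solving the tridiagonal system: M_0 = 0, M_1 = 33/2, M_2 = 0.
On [0, 1], with S_0(x) = a_0 + b_0·x + c_0·x² + d_0·x³: c_0 = M_0/2 = 0, d_0 = (M_1 - M_0)/(6h_0) = 11/4, b_0 = Δ_0 - h_0(2M_0 + M_1)/6 = -31/4.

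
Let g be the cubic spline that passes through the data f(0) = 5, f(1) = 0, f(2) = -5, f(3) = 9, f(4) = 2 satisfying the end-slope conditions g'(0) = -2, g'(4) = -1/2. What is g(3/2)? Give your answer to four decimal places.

Let σ_i = g''(x_i). Step sizes h_i = 1, 1, 1, 1; slopes of the chords Δ_i = (y_(i+1) - y_i)/h_i = -5, -5, 14, -7.
  1·σ_0 + 4·σ_1 + 1·σ_2 = 6(Δ_1 - Δ_0) = 0
  1·σ_1 + 4·σ_2 + 1·σ_3 = 6(Δ_2 - Δ_1) = 114
  1·σ_2 + 4·σ_3 + 1·σ_4 = 6(Δ_3 - Δ_2) = -126
Clamped end conditions give two more equations: 2h_0·σ_0 + h_0·σ_1 = 6(Δ_0 - g'(0)) = -18 and h_3·σ_3 + 2h_3·σ_4 = 6(g'(4) - Δ_3) = 39.
Hence σ_0 = -219/56, σ_1 = -285/28, σ_2 = 357/8, σ_3 = -1521/28, σ_4 = 2613/56.
On [1, 2], g(x) = 0 - 1013/112·(x - 1) - 285/56·(x - 1)² + 1023/112·(x - 1)³.
With (x - 1) = 1/2: g(3/2) = -4169/896.

-4.6529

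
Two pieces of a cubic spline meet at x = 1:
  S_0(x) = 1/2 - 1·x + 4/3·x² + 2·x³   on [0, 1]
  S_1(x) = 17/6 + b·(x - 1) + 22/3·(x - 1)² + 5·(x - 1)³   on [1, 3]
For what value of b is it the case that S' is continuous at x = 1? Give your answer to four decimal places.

7.6667

S_0'(x) = -1 + 8/3·x + 6·x², so S_0'(1) = 23/3. On the right, S_1'(1) = b, so b = 23/3.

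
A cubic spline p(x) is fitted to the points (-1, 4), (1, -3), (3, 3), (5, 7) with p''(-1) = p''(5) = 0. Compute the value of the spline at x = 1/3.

Write M_i for p''(x_i). With h_i = 2, 2, 2 and divided differences Δ_i = -7/2, 3, 2, the continuity of p' gives the tridiagonal system
  2·M_0 + 8·M_1 + 2·M_2 = 6(Δ_1 - Δ_0) = 39
  2·M_1 + 8·M_2 + 2·M_3 = 6(Δ_2 - Δ_1) = -6
Natural end conditions: M_0 = M_3 = 0.
Solving: M_0 = 0, M_1 = 27/5, M_2 = -21/10, M_3 = 0.
On [-1, 1], p(x) = 4 - 53/10·(x + 1) + 0·(x + 1)² + 9/20·(x + 1)³.
With (x + 1) = 4/3: p(1/3) = -2.

-2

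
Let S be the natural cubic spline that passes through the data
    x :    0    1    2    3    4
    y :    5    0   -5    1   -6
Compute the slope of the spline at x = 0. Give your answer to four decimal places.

-3.9821

Let M_i = S''(x_i). Step sizes h_i = 1, 1, 1, 1; slopes of the chords Δ_i = (y_(i+1) - y_i)/h_i = -5, -5, 6, -7.
  1·M_0 + 4·M_1 + 1·M_2 = 6(Δ_1 - Δ_0) = 0
  1·M_1 + 4·M_2 + 1·M_3 = 6(Δ_2 - Δ_1) = 66
  1·M_2 + 4·M_3 + 1·M_4 = 6(Δ_3 - Δ_2) = -78
Natural end conditions: M_0 = M_4 = 0.
Solving the tridiagonal system: M_0 = 0, M_1 = -171/28, M_2 = 171/7, M_3 = -717/28, M_4 = 0.
On [0, 1], S'(x) = b_0 + 2c_0·x + 3d_0·x² with b_0 = Δ_0 - h_0(2M_0 + M_1)/6 = -223/56, c_0 = M_0/2 = 0, d_0 = (M_1 - M_0)/(6h_0) = -57/56. So S'(0) = -223/56.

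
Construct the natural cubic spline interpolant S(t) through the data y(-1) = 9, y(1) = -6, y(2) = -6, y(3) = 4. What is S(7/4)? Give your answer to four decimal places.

-6.9528

Let σ_i = S''(x_i). Step sizes h_i = 2, 1, 1; slopes of the chords Δ_i = (y_(i+1) - y_i)/h_i = -15/2, 0, 10.
  2·σ_0 + 6·σ_1 + 1·σ_2 = 6(Δ_1 - Δ_0) = 45
  1·σ_1 + 4·σ_2 + 1·σ_3 = 6(Δ_2 - Δ_1) = 60
Natural end conditions: σ_0 = σ_3 = 0.
Forward elimination and back-substitution give σ_0 = 0, σ_1 = 120/23, σ_2 = 315/23, σ_3 = 0.
On [1, 2], S(t) = -6 - 185/46·(t - 1) + 60/23·(t - 1)² + 65/46·(t - 1)³.
With (t - 1) = 3/4: S(7/4) = -20469/2944.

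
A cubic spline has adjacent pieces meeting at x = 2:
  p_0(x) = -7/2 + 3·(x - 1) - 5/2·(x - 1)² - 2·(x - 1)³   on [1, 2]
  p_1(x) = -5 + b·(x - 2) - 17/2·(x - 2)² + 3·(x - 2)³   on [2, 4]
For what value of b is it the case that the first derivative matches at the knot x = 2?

-8

p_0'(x) = 3 - 5·(x - 1) - 6·(x - 1)², so p_0'(2) = -8. On the right, p_1'(2) = b, so b = -8.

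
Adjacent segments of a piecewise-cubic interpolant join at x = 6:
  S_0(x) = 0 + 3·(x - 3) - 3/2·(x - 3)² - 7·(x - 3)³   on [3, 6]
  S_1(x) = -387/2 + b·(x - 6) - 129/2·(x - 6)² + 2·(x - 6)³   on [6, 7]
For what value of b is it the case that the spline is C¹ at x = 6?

S_0'(x) = 3 - 3·(x - 3) - 21·(x - 3)², so S_0'(6) = -195. On the right, S_1'(6) = b, so b = -195.

-195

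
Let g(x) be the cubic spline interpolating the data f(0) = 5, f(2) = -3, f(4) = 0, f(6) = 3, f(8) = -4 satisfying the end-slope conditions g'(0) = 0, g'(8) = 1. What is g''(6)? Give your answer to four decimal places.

Write M_i for g''(x_i). With h_i = 2, 2, 2, 2 and divided differences Δ_i = -4, 3/2, 3/2, -7/2, the continuity of g' gives the tridiagonal system
  2·M_0 + 8·M_1 + 2·M_2 = 6(Δ_1 - Δ_0) = 33
  2·M_1 + 8·M_2 + 2·M_3 = 6(Δ_2 - Δ_1) = 0
  2·M_2 + 8·M_3 + 2·M_4 = 6(Δ_3 - Δ_2) = -30
Clamped end conditions give two more equations: 2h_0·M_0 + h_0·M_1 = 6(Δ_0 - g'(0)) = -24 and h_3·M_3 + 2h_3·M_4 = 6(g'(8) - Δ_3) = 27.
Solving the tridiagonal system: M_0 = -1033/112, M_1 = 361/56, M_2 = -1/16, M_3 = -347/56, M_4 = 1103/112.

-6.1964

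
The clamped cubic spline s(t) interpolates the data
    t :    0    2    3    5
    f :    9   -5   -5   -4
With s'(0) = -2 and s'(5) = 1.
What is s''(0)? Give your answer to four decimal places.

Put M_i = s'' at the i-th knot. Here h = (2, 1, 2) and Δ = (-7, 0, 1/2), so the interior equations h_(i-1)·M_(i-1) + 2(h_(i-1)+h_i)·M_i + h_i·M_(i+1) = 6(Δ_i − Δ_(i-1)) read
  2·M_0 + 6·M_1 + 1·M_2 = 6(Δ_1 - Δ_0) = 42
  1·M_1 + 6·M_2 + 2·M_3 = 6(Δ_2 - Δ_1) = 3
Clamped end conditions give two more equations: 2h_0·M_0 + h_0·M_1 = 6(Δ_0 - s'(0)) = -30 and h_2·M_2 + 2h_2·M_3 = 6(s'(5) - Δ_2) = 3.
Solving the tridiagonal system: M_0 = -429/32, M_1 = 189/16, M_2 = -33/16, M_3 = 57/32.

-13.4063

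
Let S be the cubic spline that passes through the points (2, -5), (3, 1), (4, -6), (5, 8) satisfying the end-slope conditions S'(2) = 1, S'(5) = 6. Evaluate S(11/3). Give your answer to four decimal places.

Write m_i for S''(x_i). With h_i = 1, 1, 1 and divided differences Δ_i = 6, -7, 14, the continuity of S' gives the tridiagonal system
  1·m_0 + 4·m_1 + 1·m_2 = 6(Δ_1 - Δ_0) = -78
  1·m_1 + 4·m_2 + 1·m_3 = 6(Δ_2 - Δ_1) = 126
Clamped end conditions give two more equations: 2h_0·m_0 + h_0·m_1 = 6(Δ_0 - S'(2)) = 30 and h_2·m_2 + 2h_2·m_3 = 6(S'(5) - Δ_2) = -48.
Solving: m_0 = 542/15, m_1 = -634/15, m_2 = 824/15, m_3 = -772/15.
On [3, 4], S(t) = 1 - 31/15·(t - 3) - 317/15·(t - 3)² + 81/5·(t - 3)³.
With (t - 3) = 2/3: S(11/3) = -671/135.

-4.9704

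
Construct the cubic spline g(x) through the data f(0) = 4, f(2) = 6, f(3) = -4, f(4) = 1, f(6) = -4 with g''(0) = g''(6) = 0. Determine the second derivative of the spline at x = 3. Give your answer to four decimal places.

Let M_i = g''(x_i). Step sizes h_i = 2, 1, 1, 2; slopes of the chords Δ_i = (y_(i+1) - y_i)/h_i = 1, -10, 5, -5/2.
  2·M_0 + 6·M_1 + 1·M_2 = 6(Δ_1 - Δ_0) = -66
  1·M_1 + 4·M_2 + 1·M_3 = 6(Δ_2 - Δ_1) = 90
  1·M_2 + 6·M_3 + 2·M_4 = 6(Δ_3 - Δ_2) = -45
Natural end conditions: M_0 = M_4 = 0.
Forward elimination and back-substitution give M_0 = 0, M_1 = -701/44, M_2 = 651/22, M_3 = -547/44, M_4 = 0.

29.5909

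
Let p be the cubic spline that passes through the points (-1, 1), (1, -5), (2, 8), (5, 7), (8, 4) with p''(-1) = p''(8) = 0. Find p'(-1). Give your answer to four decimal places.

Put M_i = p'' at the i-th knot. Here h = (2, 1, 3, 3) and Δ = (-3, 13, -1/3, -1), so the interior equations h_(i-1)·M_(i-1) + 2(h_(i-1)+h_i)·M_i + h_i·M_(i+1) = 6(Δ_i − Δ_(i-1)) read
  2·M_0 + 6·M_1 + 1·M_2 = 6(Δ_1 - Δ_0) = 96
  1·M_1 + 8·M_2 + 3·M_3 = 6(Δ_2 - Δ_1) = -80
  3·M_2 + 12·M_3 + 3·M_4 = 6(Δ_3 - Δ_2) = -4
Natural end conditions: M_0 = M_4 = 0.
Forward elimination and back-substitution give M_0 = 0, M_1 = 310/17, M_2 = -228/17, M_3 = 154/51, M_4 = 0.
On [-1, 1], p'(x) = b_0 + 2c_0·(x + 1) + 3d_0·(x + 1)² with b_0 = Δ_0 - h_0(2M_0 + M_1)/6 = -463/51, c_0 = M_0/2 = 0, d_0 = (M_1 - M_0)/(6h_0) = 155/102. So p'(-1) = -463/51.

-9.0784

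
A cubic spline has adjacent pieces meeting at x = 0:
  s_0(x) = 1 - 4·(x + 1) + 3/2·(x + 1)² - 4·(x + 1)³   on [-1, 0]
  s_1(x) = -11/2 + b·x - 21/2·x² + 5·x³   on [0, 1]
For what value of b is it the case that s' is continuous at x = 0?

s_0'(x) = -4 + 3·(x + 1) - 12·(x + 1)², so s_0'(0) = -13. On the right, s_1'(0) = b, so b = -13.

-13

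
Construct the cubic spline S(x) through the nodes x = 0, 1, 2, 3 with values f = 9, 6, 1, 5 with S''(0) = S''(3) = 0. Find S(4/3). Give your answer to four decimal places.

4.0025

Let σ_i = S''(x_i). Step sizes h_i = 1, 1, 1; slopes of the chords Δ_i = (y_(i+1) - y_i)/h_i = -3, -5, 4.
  1·σ_0 + 4·σ_1 + 1·σ_2 = 6(Δ_1 - Δ_0) = -12
  1·σ_1 + 4·σ_2 + 1·σ_3 = 6(Δ_2 - Δ_1) = 54
Natural end conditions: σ_0 = σ_3 = 0.
Hence σ_0 = 0, σ_1 = -34/5, σ_2 = 76/5, σ_3 = 0.
On [1, 2], S(x) = 6 - 79/15·(x - 1) - 17/5·(x - 1)² + 11/3·(x - 1)³.
With (x - 1) = 1/3: S(4/3) = 1621/405.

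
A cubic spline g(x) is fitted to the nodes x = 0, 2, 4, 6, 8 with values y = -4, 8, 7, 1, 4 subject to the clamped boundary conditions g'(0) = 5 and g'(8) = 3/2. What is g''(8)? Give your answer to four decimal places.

With m_i denoting the second derivative at x_i, h_i = 2, 2, 2, 2, and Δ_i = (y_(i+1) − y_i)/h_i = 6, -1/2, -3, 3/2:
  2·m_0 + 8·m_1 + 2·m_2 = 6(Δ_1 - Δ_0) = -39
  2·m_1 + 8·m_2 + 2·m_3 = 6(Δ_2 - Δ_1) = -15
  2·m_2 + 8·m_3 + 2·m_4 = 6(Δ_3 - Δ_2) = 27
Clamped end conditions give two more equations: 2h_0·m_0 + h_0·m_1 = 6(Δ_0 - g'(0)) = 6 and h_3·m_3 + 2h_3·m_4 = 6(g'(8) - Δ_3) = 0.
Hence m_0 = 479/112, m_1 = -311/56, m_2 = -25/16, m_3 = 241/56, m_4 = -241/112.

-2.1518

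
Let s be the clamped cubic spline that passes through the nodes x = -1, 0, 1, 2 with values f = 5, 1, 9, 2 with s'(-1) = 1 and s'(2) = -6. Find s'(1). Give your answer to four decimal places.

Put σ_i = s'' at the i-th knot. Here h = (1, 1, 1) and Δ = (-4, 8, -7), so the interior equations h_(i-1)·σ_(i-1) + 2(h_(i-1)+h_i)·σ_i + h_i·σ_(i+1) = 6(Δ_i − Δ_(i-1)) read
  1·σ_0 + 4·σ_1 + 1·σ_2 = 6(Δ_1 - Δ_0) = 72
  1·σ_1 + 4·σ_2 + 1·σ_3 = 6(Δ_2 - Δ_1) = -90
Clamped end conditions give two more equations: 2h_0·σ_0 + h_0·σ_1 = 6(Δ_0 - s'(-1)) = -30 and h_2·σ_2 + 2h_2·σ_3 = 6(s'(2) - Δ_2) = 6.
Solving the tridiagonal system: σ_0 = -98/3, σ_1 = 106/3, σ_2 = -110/3, σ_3 = 64/3.
On [1, 2], s'(x) = b_2 + 2c_2·(x - 1) + 3d_2·(x - 1)² with b_2 = Δ_2 - h_2(2σ_2 + σ_3)/6 = 5/3, c_2 = σ_2/2 = -55/3, d_2 = (σ_3 - σ_2)/(6h_2) = 29/3. So s'(1) = 5/3.

1.6667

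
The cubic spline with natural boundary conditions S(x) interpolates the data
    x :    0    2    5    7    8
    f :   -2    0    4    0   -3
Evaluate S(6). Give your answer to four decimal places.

Write σ_i for S''(x_i). With h_i = 2, 3, 2, 1 and divided differences Δ_i = 1, 4/3, -2, -3, the continuity of S' gives the tridiagonal system
  2·σ_0 + 10·σ_1 + 3·σ_2 = 6(Δ_1 - Δ_0) = 2
  3·σ_1 + 10·σ_2 + 2·σ_3 = 6(Δ_2 - Δ_1) = -20
  2·σ_2 + 6·σ_3 + 1·σ_4 = 6(Δ_3 - Δ_2) = -6
Natural end conditions: σ_0 = σ_4 = 0.
Forward elimination and back-substitution give σ_0 = 0, σ_1 = 218/253, σ_2 = -558/253, σ_3 = -67/253, σ_4 = 0.
On [5, 7], S(x) = 4 - 335/759·(x - 5) - 279/253·(x - 5)² + 491/3036·(x - 5)³.
With (x - 5) = 1: S(6) = 2649/1012.

2.6176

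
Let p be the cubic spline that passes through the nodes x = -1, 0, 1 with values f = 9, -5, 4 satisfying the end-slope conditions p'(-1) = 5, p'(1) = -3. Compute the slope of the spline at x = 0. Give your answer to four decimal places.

-4.2500

With σ_i denoting the second derivative at x_i, h_i = 1, 1, and Δ_i = (y_(i+1) − y_i)/h_i = -14, 9:
  1·σ_0 + 4·σ_1 + 1·σ_2 = 6(Δ_1 - Δ_0) = 138
Clamped end conditions give two more equations: 2h_0·σ_0 + h_0·σ_1 = 6(Δ_0 - p'(-1)) = -114 and h_1·σ_1 + 2h_1·σ_2 = 6(p'(1) - Δ_1) = -72.
Solving: σ_0 = -191/2, σ_1 = 77, σ_2 = -149/2.
On [0, 1], p'(x) = b_1 + 2c_1·x + 3d_1·x² with b_1 = Δ_1 - h_1(2σ_1 + σ_2)/6 = -17/4, c_1 = σ_1/2 = 77/2, d_1 = (σ_2 - σ_1)/(6h_1) = -101/4. So p'(0) = -17/4.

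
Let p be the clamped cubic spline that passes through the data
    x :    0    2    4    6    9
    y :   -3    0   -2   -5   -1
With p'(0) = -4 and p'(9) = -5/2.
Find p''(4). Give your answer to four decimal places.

-0.1014

With M_i denoting the second derivative at x_i, h_i = 2, 2, 2, 3, and Δ_i = (y_(i+1) − y_i)/h_i = 3/2, -1, -3/2, 4/3:
  2·M_0 + 8·M_1 + 2·M_2 = 6(Δ_1 - Δ_0) = -15
  2·M_1 + 8·M_2 + 2·M_3 = 6(Δ_2 - Δ_1) = -3
  2·M_2 + 10·M_3 + 3·M_4 = 6(Δ_3 - Δ_2) = 17
Clamped end conditions give two more equations: 2h_0·M_0 + h_0·M_1 = 6(Δ_0 - p'(0)) = 33 and h_3·M_3 + 2h_3·M_4 = 6(p'(9) - Δ_3) = -23.
Solving: M_0 = 1447/138, M_1 = -617/138, M_2 = -7/69, M_3 = 233/69, M_4 = -127/23.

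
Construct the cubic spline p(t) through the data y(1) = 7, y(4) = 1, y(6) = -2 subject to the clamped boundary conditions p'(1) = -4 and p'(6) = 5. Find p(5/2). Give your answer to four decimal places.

3.7188

Write M_i for p''(x_i). With h_i = 3, 2 and divided differences Δ_i = -2, -3/2, the continuity of p' gives the tridiagonal system
  3·M_0 + 10·M_1 + 2·M_2 = 6(Δ_1 - Δ_0) = 3
Clamped end conditions give two more equations: 2h_0·M_0 + h_0·M_1 = 6(Δ_0 - p'(1)) = 12 and h_1·M_1 + 2h_1·M_2 = 6(p'(6) - Δ_1) = 39.
Solving: M_0 = 7/2, M_1 = -3, M_2 = 45/4.
On [1, 4], p(t) = 7 - 4·(t - 1) + 7/4·(t - 1)² - 13/36·(t - 1)³.
With (t - 1) = 3/2: p(5/2) = 119/32.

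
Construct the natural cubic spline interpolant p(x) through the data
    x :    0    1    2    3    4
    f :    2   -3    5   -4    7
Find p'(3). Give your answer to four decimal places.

Put σ_i = p'' at the i-th knot. Here h = (1, 1, 1, 1) and Δ = (-5, 8, -9, 11), so the interior equations h_(i-1)·σ_(i-1) + 2(h_(i-1)+h_i)·σ_i + h_i·σ_(i+1) = 6(Δ_i − Δ_(i-1)) read
  1·σ_0 + 4·σ_1 + 1·σ_2 = 6(Δ_1 - Δ_0) = 78
  1·σ_1 + 4·σ_2 + 1·σ_3 = 6(Δ_2 - Δ_1) = -102
  1·σ_2 + 4·σ_3 + 1·σ_4 = 6(Δ_3 - Δ_2) = 120
Natural end conditions: σ_0 = σ_4 = 0.
Solving the tridiagonal system: σ_0 = 0, σ_1 = 849/28, σ_2 = -303/7, σ_3 = 1143/28, σ_4 = 0.
On [3, 4], p'(x) = b_3 + 2c_3·(x - 3) + 3d_3·(x - 3)² with b_3 = Δ_3 - h_3(2σ_3 + σ_4)/6 = -73/28, c_3 = σ_3/2 = 1143/56, d_3 = (σ_4 - σ_3)/(6h_3) = -381/56. So p'(3) = -73/28.

-2.6071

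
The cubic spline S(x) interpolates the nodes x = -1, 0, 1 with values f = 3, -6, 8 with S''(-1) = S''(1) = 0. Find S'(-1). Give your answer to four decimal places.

Let M_i = S''(x_i). Step sizes h_i = 1, 1; slopes of the chords Δ_i = (y_(i+1) - y_i)/h_i = -9, 14.
  1·M_0 + 4·M_1 + 1·M_2 = 6(Δ_1 - Δ_0) = 138
Natural end conditions: M_0 = M_2 = 0.
Forward elimination and back-substitution give M_0 = 0, M_1 = 69/2, M_2 = 0.
On [-1, 0], S'(x) = b_0 + 2c_0·(x + 1) + 3d_0·(x + 1)² with b_0 = Δ_0 - h_0(2M_0 + M_1)/6 = -59/4, c_0 = M_0/2 = 0, d_0 = (M_1 - M_0)/(6h_0) = 23/4. So S'(-1) = -59/4.

-14.7500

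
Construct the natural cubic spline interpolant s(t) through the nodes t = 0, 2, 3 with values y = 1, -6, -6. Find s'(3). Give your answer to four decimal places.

With m_i denoting the second derivative at x_i, h_i = 2, 1, and Δ_i = (y_(i+1) − y_i)/h_i = -7/2, 0:
  2·m_0 + 6·m_1 + 1·m_2 = 6(Δ_1 - Δ_0) = 21
Natural end conditions: m_0 = m_2 = 0.
Hence m_0 = 0, m_1 = 7/2, m_2 = 0.
On [2, 3], s'(t) = b_1 + 2c_1·(t - 2) + 3d_1·(t - 2)² with b_1 = Δ_1 - h_1(2m_1 + m_2)/6 = -7/6, c_1 = m_1/2 = 7/4, d_1 = (m_2 - m_1)/(6h_1) = -7/12. So s'(3) = 7/12.

0.5833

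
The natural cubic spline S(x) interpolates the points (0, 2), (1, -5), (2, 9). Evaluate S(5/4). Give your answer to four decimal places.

-3.2227

Let M_i = S''(x_i). Step sizes h_i = 1, 1; slopes of the chords Δ_i = (y_(i+1) - y_i)/h_i = -7, 14.
  1·M_0 + 4·M_1 + 1·M_2 = 6(Δ_1 - Δ_0) = 126
Natural end conditions: M_0 = M_2 = 0.
Solving the tridiagonal system: M_0 = 0, M_1 = 63/2, M_2 = 0.
On [1, 2], S(x) = -5 + 7/2·(x - 1) + 63/4·(x - 1)² - 21/4·(x - 1)³.
With (x - 1) = 1/4: S(5/4) = -825/256.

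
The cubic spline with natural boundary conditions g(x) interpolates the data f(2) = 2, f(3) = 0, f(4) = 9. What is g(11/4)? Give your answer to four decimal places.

With σ_i denoting the second derivative at x_i, h_i = 1, 1, and Δ_i = (y_(i+1) − y_i)/h_i = -2, 9:
  1·σ_0 + 4·σ_1 + 1·σ_2 = 6(Δ_1 - Δ_0) = 66
Natural end conditions: σ_0 = σ_2 = 0.
Solving: σ_0 = 0, σ_1 = 33/2, σ_2 = 0.
On [2, 3], g(x) = 2 - 19/4·(x - 2) + 0·(x - 2)² + 11/4·(x - 2)³.
With (x - 2) = 3/4: g(11/4) = -103/256.

-0.4023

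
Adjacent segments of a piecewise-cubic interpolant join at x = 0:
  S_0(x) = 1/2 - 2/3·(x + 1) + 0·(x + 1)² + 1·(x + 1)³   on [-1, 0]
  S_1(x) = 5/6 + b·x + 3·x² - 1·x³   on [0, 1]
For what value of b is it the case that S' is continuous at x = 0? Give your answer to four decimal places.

S_0'(x) = -2/3 + 0·(x + 1) + 3·(x + 1)², so S_0'(0) = 7/3. On the right, S_1'(0) = b, so b = 7/3.

2.3333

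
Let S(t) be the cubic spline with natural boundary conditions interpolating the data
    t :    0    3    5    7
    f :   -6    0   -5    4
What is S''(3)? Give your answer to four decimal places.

Put m_i = S'' at the i-th knot. Here h = (3, 2, 2) and Δ = (2, -5/2, 9/2), so the interior equations h_(i-1)·m_(i-1) + 2(h_(i-1)+h_i)·m_i + h_i·m_(i+1) = 6(Δ_i − Δ_(i-1)) read
  3·m_0 + 10·m_1 + 2·m_2 = 6(Δ_1 - Δ_0) = -27
  2·m_1 + 8·m_2 + 2·m_3 = 6(Δ_2 - Δ_1) = 42
Natural end conditions: m_0 = m_3 = 0.
Hence m_0 = 0, m_1 = -75/19, m_2 = 237/38, m_3 = 0.

-3.9474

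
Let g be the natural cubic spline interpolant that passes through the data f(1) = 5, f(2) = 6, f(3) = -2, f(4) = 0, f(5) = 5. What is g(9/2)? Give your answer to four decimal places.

2.5268

Let M_i = g''(x_i). Step sizes h_i = 1, 1, 1, 1; slopes of the chords Δ_i = (y_(i+1) - y_i)/h_i = 1, -8, 2, 5.
  1·M_0 + 4·M_1 + 1·M_2 = 6(Δ_1 - Δ_0) = -54
  1·M_1 + 4·M_2 + 1·M_3 = 6(Δ_2 - Δ_1) = 60
  1·M_2 + 4·M_3 + 1·M_4 = 6(Δ_3 - Δ_2) = 18
Natural end conditions: M_0 = M_4 = 0.
Hence M_0 = 0, M_1 = -129/7, M_2 = 138/7, M_3 = -3/7, M_4 = 0.
On [4, 5], g(x) = 0 + 36/7·(x - 4) - 3/14·(x - 4)² + 1/14·(x - 4)³.
With (x - 4) = 1/2: g(9/2) = 283/112.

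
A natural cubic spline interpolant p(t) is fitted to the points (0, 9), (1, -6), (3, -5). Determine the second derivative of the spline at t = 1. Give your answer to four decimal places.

15.5000

Put M_i = p'' at the i-th knot. Here h = (1, 2) and Δ = (-15, 1/2), so the interior equations h_(i-1)·M_(i-1) + 2(h_(i-1)+h_i)·M_i + h_i·M_(i+1) = 6(Δ_i − Δ_(i-1)) read
  1·M_0 + 6·M_1 + 2·M_2 = 6(Δ_1 - Δ_0) = 93
Natural end conditions: M_0 = M_2 = 0.
Hence M_0 = 0, M_1 = 31/2, M_2 = 0.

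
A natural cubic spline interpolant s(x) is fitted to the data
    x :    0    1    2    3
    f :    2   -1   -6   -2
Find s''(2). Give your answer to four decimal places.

15.2000

Let σ_i = s''(x_i). Step sizes h_i = 1, 1, 1; slopes of the chords Δ_i = (y_(i+1) - y_i)/h_i = -3, -5, 4.
  1·σ_0 + 4·σ_1 + 1·σ_2 = 6(Δ_1 - Δ_0) = -12
  1·σ_1 + 4·σ_2 + 1·σ_3 = 6(Δ_2 - Δ_1) = 54
Natural end conditions: σ_0 = σ_3 = 0.
Solving: σ_0 = 0, σ_1 = -34/5, σ_2 = 76/5, σ_3 = 0.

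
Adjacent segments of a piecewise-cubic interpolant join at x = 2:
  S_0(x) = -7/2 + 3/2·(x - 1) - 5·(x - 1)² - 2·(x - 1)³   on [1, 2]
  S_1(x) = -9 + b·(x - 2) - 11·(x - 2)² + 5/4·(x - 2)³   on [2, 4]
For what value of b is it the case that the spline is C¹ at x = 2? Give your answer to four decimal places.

-14.5000

S_0'(x) = 3/2 - 10·(x - 1) - 6·(x - 1)², so S_0'(2) = -29/2. On the right, S_1'(2) = b, so b = -29/2.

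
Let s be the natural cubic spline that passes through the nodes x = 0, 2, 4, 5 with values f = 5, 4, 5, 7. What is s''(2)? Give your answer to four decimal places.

0.4091

Put M_i = s'' at the i-th knot. Here h = (2, 2, 1) and Δ = (-1/2, 1/2, 2), so the interior equations h_(i-1)·M_(i-1) + 2(h_(i-1)+h_i)·M_i + h_i·M_(i+1) = 6(Δ_i − Δ_(i-1)) read
  2·M_0 + 8·M_1 + 2·M_2 = 6(Δ_1 - Δ_0) = 6
  2·M_1 + 6·M_2 + 1·M_3 = 6(Δ_2 - Δ_1) = 9
Natural end conditions: M_0 = M_3 = 0.
Hence M_0 = 0, M_1 = 9/22, M_2 = 15/11, M_3 = 0.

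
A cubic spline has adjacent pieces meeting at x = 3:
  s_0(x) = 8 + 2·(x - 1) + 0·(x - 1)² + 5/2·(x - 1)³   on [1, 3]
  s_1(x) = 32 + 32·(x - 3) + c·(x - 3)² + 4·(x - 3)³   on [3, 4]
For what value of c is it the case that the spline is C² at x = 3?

15

s_0''(x) = 0 + 15·(x - 1), so s_0''(3) = 30. On the right, s_1''(3) = 2c, so c = 15.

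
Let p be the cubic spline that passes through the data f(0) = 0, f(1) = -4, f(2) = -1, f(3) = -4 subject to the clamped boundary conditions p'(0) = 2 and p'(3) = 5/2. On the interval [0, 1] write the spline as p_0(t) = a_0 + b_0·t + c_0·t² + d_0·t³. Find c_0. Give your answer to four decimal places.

Let σ_i = p''(x_i). Step sizes h_i = 1, 1, 1; slopes of the chords Δ_i = (y_(i+1) - y_i)/h_i = -4, 3, -3.
  1·σ_0 + 4·σ_1 + 1·σ_2 = 6(Δ_1 - Δ_0) = 42
  1·σ_1 + 4·σ_2 + 1·σ_3 = 6(Δ_2 - Δ_1) = -36
Clamped end conditions give two more equations: 2h_0·σ_0 + h_0·σ_1 = 6(Δ_0 - p'(0)) = -36 and h_2·σ_2 + 2h_2·σ_3 = 6(p'(3) - Δ_2) = 33.
Solving: σ_0 = -89/3, σ_1 = 70/3, σ_2 = -65/3, σ_3 = 82/3.
On [0, 1], with p_0(t) = a_0 + b_0·t + c_0·t² + d_0·t³: c_0 = σ_0/2 = -89/6, d_0 = (σ_1 - σ_0)/(6h_0) = 53/6, b_0 = Δ_0 - h_0(2σ_0 + σ_1)/6 = 2.

-14.8333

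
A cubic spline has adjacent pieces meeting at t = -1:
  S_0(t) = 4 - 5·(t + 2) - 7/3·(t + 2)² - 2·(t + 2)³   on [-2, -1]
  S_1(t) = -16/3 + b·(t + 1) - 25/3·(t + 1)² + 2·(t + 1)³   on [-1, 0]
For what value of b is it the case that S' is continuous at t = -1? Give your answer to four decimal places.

S_0'(t) = -5 - 14/3·(t + 2) - 6·(t + 2)², so S_0'(-1) = -47/3. On the right, S_1'(-1) = b, so b = -47/3.

-15.6667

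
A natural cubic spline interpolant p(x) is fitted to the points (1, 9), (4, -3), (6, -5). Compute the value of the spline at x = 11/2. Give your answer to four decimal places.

With M_i denoting the second derivative at x_i, h_i = 3, 2, and Δ_i = (y_(i+1) − y_i)/h_i = -4, -1:
  3·M_0 + 10·M_1 + 2·M_2 = 6(Δ_1 - Δ_0) = 18
Natural end conditions: M_0 = M_2 = 0.
Forward elimination and back-substitution give M_0 = 0, M_1 = 9/5, M_2 = 0.
On [4, 6], p(x) = -3 - 11/5·(x - 4) + 9/10·(x - 4)² - 3/20·(x - 4)³.
With (x - 4) = 3/2: p(11/2) = -153/32.

-4.7813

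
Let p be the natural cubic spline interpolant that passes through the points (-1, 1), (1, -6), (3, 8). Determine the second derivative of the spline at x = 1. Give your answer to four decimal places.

7.8750

Let M_i = p''(x_i). Step sizes h_i = 2, 2; slopes of the chords Δ_i = (y_(i+1) - y_i)/h_i = -7/2, 7.
  2·M_0 + 8·M_1 + 2·M_2 = 6(Δ_1 - Δ_0) = 63
Natural end conditions: M_0 = M_2 = 0.
Solving the tridiagonal system: M_0 = 0, M_1 = 63/8, M_2 = 0.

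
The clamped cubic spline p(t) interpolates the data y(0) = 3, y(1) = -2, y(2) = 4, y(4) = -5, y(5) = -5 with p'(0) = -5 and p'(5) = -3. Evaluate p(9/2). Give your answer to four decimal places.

Write σ_i for p''(x_i). With h_i = 1, 1, 2, 1 and divided differences Δ_i = -5, 6, -9/2, 0, the continuity of p' gives the tridiagonal system
  1·σ_0 + 4·σ_1 + 1·σ_2 = 6(Δ_1 - Δ_0) = 66
  1·σ_1 + 6·σ_2 + 2·σ_3 = 6(Δ_2 - Δ_1) = -63
  2·σ_2 + 6·σ_3 + 1·σ_4 = 6(Δ_3 - Δ_2) = 27
Clamped end conditions give two more equations: 2h_0·σ_0 + h_0·σ_1 = 6(Δ_0 - p'(0)) = 0 and h_3·σ_3 + 2h_3·σ_4 = 6(p'(5) - Δ_3) = -18.
Forward elimination and back-substitution give σ_0 = -1555/128, σ_1 = 1555/64, σ_2 = -2437/128, σ_3 = 431/32, σ_4 = -1007/64.
On [4, 5], p(t) = -5 - 239/128·(t - 4) + 431/64·(t - 4)² - 623/128·(t - 4)³.
With (t - 4) = 1/2: p(9/2) = -4975/1024.

-4.8584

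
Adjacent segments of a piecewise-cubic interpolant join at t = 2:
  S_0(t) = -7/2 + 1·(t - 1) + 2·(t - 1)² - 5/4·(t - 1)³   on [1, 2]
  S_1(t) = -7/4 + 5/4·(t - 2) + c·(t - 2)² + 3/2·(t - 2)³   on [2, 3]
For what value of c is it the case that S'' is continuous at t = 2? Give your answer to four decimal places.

-1.7500

S_0''(t) = 4 - 15/2·(t - 1), so S_0''(2) = -7/2. On the right, S_1''(2) = 2c, so c = -7/4.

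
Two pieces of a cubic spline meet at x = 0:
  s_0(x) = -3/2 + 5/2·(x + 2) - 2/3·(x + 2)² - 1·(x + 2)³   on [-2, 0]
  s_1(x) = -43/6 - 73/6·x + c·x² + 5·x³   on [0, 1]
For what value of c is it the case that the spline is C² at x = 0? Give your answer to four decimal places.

-6.6667

s_0''(x) = -4/3 - 6·(x + 2), so s_0''(0) = -40/3. On the right, s_1''(0) = 2c, so c = -20/3.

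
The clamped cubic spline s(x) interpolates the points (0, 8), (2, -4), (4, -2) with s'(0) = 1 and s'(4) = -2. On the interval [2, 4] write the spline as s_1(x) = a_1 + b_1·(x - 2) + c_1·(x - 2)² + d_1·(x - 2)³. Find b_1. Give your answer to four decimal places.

-3.5000

Put M_i = s'' at the i-th knot. Here h = (2, 2) and Δ = (-6, 1), so the interior equations h_(i-1)·M_(i-1) + 2(h_(i-1)+h_i)·M_i + h_i·M_(i+1) = 6(Δ_i − Δ_(i-1)) read
  2·M_0 + 8·M_1 + 2·M_2 = 6(Δ_1 - Δ_0) = 42
Clamped end conditions give two more equations: 2h_0·M_0 + h_0·M_1 = 6(Δ_0 - s'(0)) = -42 and h_1·M_1 + 2h_1·M_2 = 6(s'(4) - Δ_1) = -18.
Solving: M_0 = -33/2, M_1 = 12, M_2 = -21/2.
On [2, 4], with s_1(x) = a_1 + b_1·(x - 2) + c_1·(x - 2)² + d_1·(x - 2)³: c_1 = M_1/2 = 6, d_1 = (M_2 - M_1)/(6h_1) = -15/8, b_1 = Δ_1 - h_1(2M_1 + M_2)/6 = -7/2.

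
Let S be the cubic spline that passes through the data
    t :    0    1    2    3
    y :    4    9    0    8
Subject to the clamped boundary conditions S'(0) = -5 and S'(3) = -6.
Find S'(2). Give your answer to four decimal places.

1.2667

With σ_i denoting the second derivative at x_i, h_i = 1, 1, 1, and Δ_i = (y_(i+1) − y_i)/h_i = 5, -9, 8:
  1·σ_0 + 4·σ_1 + 1·σ_2 = 6(Δ_1 - Δ_0) = -84
  1·σ_1 + 4·σ_2 + 1·σ_3 = 6(Δ_2 - Δ_1) = 102
Clamped end conditions give two more equations: 2h_0·σ_0 + h_0·σ_1 = 6(Δ_0 - S'(0)) = 60 and h_2·σ_2 + 2h_2·σ_3 = 6(S'(3) - Δ_2) = -84.
Forward elimination and back-substitution give σ_0 = 812/15, σ_1 = -724/15, σ_2 = 824/15, σ_3 = -1042/15.
On [2, 3], S'(t) = b_2 + 2c_2·(t - 2) + 3d_2·(t - 2)² with b_2 = Δ_2 - h_2(2σ_2 + σ_3)/6 = 19/15, c_2 = σ_2/2 = 412/15, d_2 = (σ_3 - σ_2)/(6h_2) = -311/15. So S'(2) = 19/15.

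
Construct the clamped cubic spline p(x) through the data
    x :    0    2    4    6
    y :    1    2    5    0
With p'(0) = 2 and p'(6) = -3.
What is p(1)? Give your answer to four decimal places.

Put m_i = p'' at the i-th knot. Here h = (2, 2, 2) and Δ = (1/2, 3/2, -5/2), so the interior equations h_(i-1)·m_(i-1) + 2(h_(i-1)+h_i)·m_i + h_i·m_(i+1) = 6(Δ_i − Δ_(i-1)) read
  2·m_0 + 8·m_1 + 2·m_2 = 6(Δ_1 - Δ_0) = 6
  2·m_1 + 8·m_2 + 2·m_3 = 6(Δ_2 - Δ_1) = -24
Clamped end conditions give two more equations: 2h_0·m_0 + h_0·m_1 = 6(Δ_0 - p'(0)) = -9 and h_2·m_2 + 2h_2·m_3 = 6(p'(6) - Δ_2) = -3.
Solving: m_0 = -107/30, m_1 = 79/30, m_2 = -119/30, m_3 = 37/30.
On [0, 2], p(x) = 1 + 2·x - 107/60·x² + 31/60·x³.
With x = 1: p(1) = 26/15.

1.7333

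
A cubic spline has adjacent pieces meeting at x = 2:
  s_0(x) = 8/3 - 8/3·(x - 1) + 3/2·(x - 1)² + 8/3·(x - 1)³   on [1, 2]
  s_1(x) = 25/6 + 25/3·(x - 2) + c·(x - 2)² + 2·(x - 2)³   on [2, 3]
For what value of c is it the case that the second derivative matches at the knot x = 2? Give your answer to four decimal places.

9.5000

s_0''(x) = 3 + 16·(x - 1), so s_0''(2) = 19. On the right, s_1''(2) = 2c, so c = 19/2.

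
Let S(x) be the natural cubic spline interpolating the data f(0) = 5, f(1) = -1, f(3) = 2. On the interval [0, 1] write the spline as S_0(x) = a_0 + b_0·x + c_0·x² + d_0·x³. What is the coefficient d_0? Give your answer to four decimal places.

Let M_i = S''(x_i). Step sizes h_i = 1, 2; slopes of the chords Δ_i = (y_(i+1) - y_i)/h_i = -6, 3/2.
  1·M_0 + 6·M_1 + 2·M_2 = 6(Δ_1 - Δ_0) = 45
Natural end conditions: M_0 = M_2 = 0.
Forward elimination and back-substitution give M_0 = 0, M_1 = 15/2, M_2 = 0.
On [0, 1], with S_0(x) = a_0 + b_0·x + c_0·x² + d_0·x³: c_0 = M_0/2 = 0, d_0 = (M_1 - M_0)/(6h_0) = 5/4, b_0 = Δ_0 - h_0(2M_0 + M_1)/6 = -29/4.

1.2500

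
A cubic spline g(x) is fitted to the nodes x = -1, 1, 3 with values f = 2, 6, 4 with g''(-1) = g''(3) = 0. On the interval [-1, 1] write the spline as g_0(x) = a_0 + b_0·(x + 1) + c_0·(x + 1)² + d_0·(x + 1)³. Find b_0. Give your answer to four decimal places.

2.7500

With m_i denoting the second derivative at x_i, h_i = 2, 2, and Δ_i = (y_(i+1) − y_i)/h_i = 2, -1:
  2·m_0 + 8·m_1 + 2·m_2 = 6(Δ_1 - Δ_0) = -18
Natural end conditions: m_0 = m_2 = 0.
Hence m_0 = 0, m_1 = -9/4, m_2 = 0.
On [-1, 1], with g_0(x) = a_0 + b_0·(x + 1) + c_0·(x + 1)² + d_0·(x + 1)³: c_0 = m_0/2 = 0, d_0 = (m_1 - m_0)/(6h_0) = -3/16, b_0 = Δ_0 - h_0(2m_0 + m_1)/6 = 11/4.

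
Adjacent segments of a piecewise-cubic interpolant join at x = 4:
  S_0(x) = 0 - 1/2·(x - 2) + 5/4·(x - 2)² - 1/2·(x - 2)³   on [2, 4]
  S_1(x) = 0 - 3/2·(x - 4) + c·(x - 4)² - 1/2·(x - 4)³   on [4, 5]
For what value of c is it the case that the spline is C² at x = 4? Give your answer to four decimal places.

-1.7500

S_0''(x) = 5/2 - 3·(x - 2), so S_0''(4) = -7/2. On the right, S_1''(4) = 2c, so c = -7/4.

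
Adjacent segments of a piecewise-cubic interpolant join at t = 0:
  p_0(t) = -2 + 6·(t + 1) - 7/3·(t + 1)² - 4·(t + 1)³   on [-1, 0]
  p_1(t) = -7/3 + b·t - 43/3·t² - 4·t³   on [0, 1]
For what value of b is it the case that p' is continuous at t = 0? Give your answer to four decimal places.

p_0'(t) = 6 - 14/3·(t + 1) - 12·(t + 1)², so p_0'(0) = -32/3. On the right, p_1'(0) = b, so b = -32/3.

-10.6667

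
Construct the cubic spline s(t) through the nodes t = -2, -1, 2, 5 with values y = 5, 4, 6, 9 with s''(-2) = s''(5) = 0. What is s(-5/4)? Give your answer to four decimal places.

4.1783

With m_i denoting the second derivative at x_i, h_i = 1, 3, 3, and Δ_i = (y_(i+1) − y_i)/h_i = -1, 2/3, 1:
  1·m_0 + 8·m_1 + 3·m_2 = 6(Δ_1 - Δ_0) = 10
  3·m_1 + 12·m_2 + 3·m_3 = 6(Δ_2 - Δ_1) = 2
Natural end conditions: m_0 = m_3 = 0.
Solving the tridiagonal system: m_0 = 0, m_1 = 38/29, m_2 = -14/87, m_3 = 0.
On [-2, -1], s(t) = 5 - 106/87·(t + 2) + 0·(t + 2)² + 19/87·(t + 2)³.
With (t + 2) = 3/4: s(-5/4) = 7755/1856.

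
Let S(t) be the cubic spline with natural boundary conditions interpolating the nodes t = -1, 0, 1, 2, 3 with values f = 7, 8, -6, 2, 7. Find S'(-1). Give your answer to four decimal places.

6.6429

With M_i denoting the second derivative at x_i, h_i = 1, 1, 1, 1, and Δ_i = (y_(i+1) − y_i)/h_i = 1, -14, 8, 5:
  1·M_0 + 4·M_1 + 1·M_2 = 6(Δ_1 - Δ_0) = -90
  1·M_1 + 4·M_2 + 1·M_3 = 6(Δ_2 - Δ_1) = 132
  1·M_2 + 4·M_3 + 1·M_4 = 6(Δ_3 - Δ_2) = -18
Natural end conditions: M_0 = M_4 = 0.
Solving: M_0 = 0, M_1 = -237/7, M_2 = 318/7, M_3 = -111/7, M_4 = 0.
On [-1, 0], S'(t) = b_0 + 2c_0·(t + 1) + 3d_0·(t + 1)² with b_0 = Δ_0 - h_0(2M_0 + M_1)/6 = 93/14, c_0 = M_0/2 = 0, d_0 = (M_1 - M_0)/(6h_0) = -79/14. So S'(-1) = 93/14.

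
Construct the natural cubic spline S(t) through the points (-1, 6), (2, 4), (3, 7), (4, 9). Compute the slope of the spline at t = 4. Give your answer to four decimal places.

1.6237

Let M_i = S''(x_i). Step sizes h_i = 3, 1, 1; slopes of the chords Δ_i = (y_(i+1) - y_i)/h_i = -2/3, 3, 2.
  3·M_0 + 8·M_1 + 1·M_2 = 6(Δ_1 - Δ_0) = 22
  1·M_1 + 4·M_2 + 1·M_3 = 6(Δ_2 - Δ_1) = -6
Natural end conditions: M_0 = M_3 = 0.
Solving the tridiagonal system: M_0 = 0, M_1 = 94/31, M_2 = -70/31, M_3 = 0.
On [3, 4], S'(t) = b_2 + 2c_2·(t - 3) + 3d_2·(t - 3)² with b_2 = Δ_2 - h_2(2M_2 + M_3)/6 = 256/93, c_2 = M_2/2 = -35/31, d_2 = (M_3 - M_2)/(6h_2) = 35/93. So S'(4) = 151/93.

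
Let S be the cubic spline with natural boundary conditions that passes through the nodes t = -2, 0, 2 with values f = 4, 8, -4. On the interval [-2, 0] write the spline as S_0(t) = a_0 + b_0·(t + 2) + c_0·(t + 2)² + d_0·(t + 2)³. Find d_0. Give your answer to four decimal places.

Let M_i = S''(x_i). Step sizes h_i = 2, 2; slopes of the chords Δ_i = (y_(i+1) - y_i)/h_i = 2, -6.
  2·M_0 + 8·M_1 + 2·M_2 = 6(Δ_1 - Δ_0) = -48
Natural end conditions: M_0 = M_2 = 0.
Solving the tridiagonal system: M_0 = 0, M_1 = -6, M_2 = 0.
On [-2, 0], with S_0(t) = a_0 + b_0·(t + 2) + c_0·(t + 2)² + d_0·(t + 2)³: c_0 = M_0/2 = 0, d_0 = (M_1 - M_0)/(6h_0) = -1/2, b_0 = Δ_0 - h_0(2M_0 + M_1)/6 = 4.

-0.5000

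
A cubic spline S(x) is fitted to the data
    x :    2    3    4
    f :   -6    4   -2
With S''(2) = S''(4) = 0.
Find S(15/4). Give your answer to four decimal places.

0.4375

Put σ_i = S'' at the i-th knot. Here h = (1, 1) and Δ = (10, -6), so the interior equations h_(i-1)·σ_(i-1) + 2(h_(i-1)+h_i)·σ_i + h_i·σ_(i+1) = 6(Δ_i − Δ_(i-1)) read
  1·σ_0 + 4·σ_1 + 1·σ_2 = 6(Δ_1 - Δ_0) = -96
Natural end conditions: σ_0 = σ_2 = 0.
Forward elimination and back-substitution give σ_0 = 0, σ_1 = -24, σ_2 = 0.
On [3, 4], S(x) = 4 + 2·(x - 3) - 12·(x - 3)² + 4·(x - 3)³.
With (x - 3) = 3/4: S(15/4) = 7/16.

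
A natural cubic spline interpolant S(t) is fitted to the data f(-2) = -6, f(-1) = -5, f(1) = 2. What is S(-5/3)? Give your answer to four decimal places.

-5.7901

Write M_i for S''(x_i). With h_i = 1, 2 and divided differences Δ_i = 1, 7/2, the continuity of S' gives the tridiagonal system
  1·M_0 + 6·M_1 + 2·M_2 = 6(Δ_1 - Δ_0) = 15
Natural end conditions: M_0 = M_2 = 0.
Solving: M_0 = 0, M_1 = 5/2, M_2 = 0.
On [-2, -1], S(t) = -6 + 7/12·(t + 2) + 0·(t + 2)² + 5/12·(t + 2)³.
With (t + 2) = 1/3: S(-5/3) = -469/81.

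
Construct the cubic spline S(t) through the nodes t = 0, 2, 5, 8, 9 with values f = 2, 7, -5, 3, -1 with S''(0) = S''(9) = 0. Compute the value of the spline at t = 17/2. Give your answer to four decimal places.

1.4692

Put M_i = S'' at the i-th knot. Here h = (2, 3, 3, 1) and Δ = (5/2, -4, 8/3, -4), so the interior equations h_(i-1)·M_(i-1) + 2(h_(i-1)+h_i)·M_i + h_i·M_(i+1) = 6(Δ_i − Δ_(i-1)) read
  2·M_0 + 10·M_1 + 3·M_2 = 6(Δ_1 - Δ_0) = -39
  3·M_1 + 12·M_2 + 3·M_3 = 6(Δ_2 - Δ_1) = 40
  3·M_2 + 8·M_3 + 1·M_4 = 6(Δ_3 - Δ_2) = -40
Natural end conditions: M_0 = M_4 = 0.
Solving the tridiagonal system: M_0 = 0, M_1 = -1571/266, M_2 = 2668/399, M_3 = -1997/266, M_4 = 0.
On [8, 9], S(t) = 3 - 1195/798·(t - 8) - 1997/532·(t - 8)² + 1997/1596·(t - 8)³.
With (t - 8) = 1/2: S(17/2) = 6253/4256.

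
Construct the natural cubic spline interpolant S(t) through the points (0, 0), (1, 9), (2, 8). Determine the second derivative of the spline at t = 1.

-15

Put M_i = S'' at the i-th knot. Here h = (1, 1) and Δ = (9, -1), so the interior equations h_(i-1)·M_(i-1) + 2(h_(i-1)+h_i)·M_i + h_i·M_(i+1) = 6(Δ_i − Δ_(i-1)) read
  1·M_0 + 4·M_1 + 1·M_2 = 6(Δ_1 - Δ_0) = -60
Natural end conditions: M_0 = M_2 = 0.
Hence M_0 = 0, M_1 = -15, M_2 = 0.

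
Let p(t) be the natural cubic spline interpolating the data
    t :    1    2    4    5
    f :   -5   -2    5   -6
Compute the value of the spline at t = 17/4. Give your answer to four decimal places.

Write m_i for p''(x_i). With h_i = 1, 2, 1 and divided differences Δ_i = 3, 7/2, -11, the continuity of p' gives the tridiagonal system
  1·m_0 + 6·m_1 + 2·m_2 = 6(Δ_1 - Δ_0) = 3
  2·m_1 + 6·m_2 + 1·m_3 = 6(Δ_2 - Δ_1) = -87
Natural end conditions: m_0 = m_3 = 0.
Solving the tridiagonal system: m_0 = 0, m_1 = 6, m_2 = -33/2, m_3 = 0.
On [4, 5], p(t) = 5 - 11/2·(t - 4) - 33/4·(t - 4)² + 11/4·(t - 4)³.
With (t - 4) = 1/4: p(17/4) = 807/256.

3.1523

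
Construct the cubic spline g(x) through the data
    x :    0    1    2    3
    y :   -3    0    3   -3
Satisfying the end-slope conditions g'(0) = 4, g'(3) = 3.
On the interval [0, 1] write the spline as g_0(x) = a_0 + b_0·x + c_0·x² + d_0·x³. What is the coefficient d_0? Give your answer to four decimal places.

Let M_i = g''(x_i). Step sizes h_i = 1, 1, 1; slopes of the chords Δ_i = (y_(i+1) - y_i)/h_i = 3, 3, -6.
  1·M_0 + 4·M_1 + 1·M_2 = 6(Δ_1 - Δ_0) = 0
  1·M_1 + 4·M_2 + 1·M_3 = 6(Δ_2 - Δ_1) = -54
Clamped end conditions give two more equations: 2h_0·M_0 + h_0·M_1 = 6(Δ_0 - g'(0)) = -6 and h_2·M_2 + 2h_2·M_3 = 6(g'(3) - Δ_2) = 54.
Solving the tridiagonal system: M_0 = -106/15, M_1 = 122/15, M_2 = -382/15, M_3 = 596/15.
On [0, 1], with g_0(x) = a_0 + b_0·x + c_0·x² + d_0·x³: c_0 = M_0/2 = -53/15, d_0 = (M_1 - M_0)/(6h_0) = 38/15, b_0 = Δ_0 - h_0(2M_0 + M_1)/6 = 4.

2.5333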